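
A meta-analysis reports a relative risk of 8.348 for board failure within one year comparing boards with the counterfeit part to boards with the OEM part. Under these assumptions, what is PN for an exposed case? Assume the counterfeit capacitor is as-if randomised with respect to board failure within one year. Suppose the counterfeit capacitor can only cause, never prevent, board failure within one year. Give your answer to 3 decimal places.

Under exogeneity and monotonicity, PN = (RR − 1) / RR = 1 − 1/RR.
PN = (8.348 − 1) / 8.348 = 7.348 / 8.348 ≈ 0.8802

PN ≈ 0.880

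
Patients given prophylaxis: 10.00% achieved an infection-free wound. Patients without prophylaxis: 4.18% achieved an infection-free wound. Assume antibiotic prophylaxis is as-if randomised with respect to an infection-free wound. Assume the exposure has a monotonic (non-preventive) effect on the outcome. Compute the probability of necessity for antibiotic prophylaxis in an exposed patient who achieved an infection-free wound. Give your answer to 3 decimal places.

PN ≈ 0.582

p₁ = 0.1, p₀ = 0.0418.
Under exogeneity and monotonicity, PN = (p₁ − p₀) / p₁.
PN = (0.1 − 0.0418) / 0.1 = 0.0582 / 0.1 ≈ 0.5820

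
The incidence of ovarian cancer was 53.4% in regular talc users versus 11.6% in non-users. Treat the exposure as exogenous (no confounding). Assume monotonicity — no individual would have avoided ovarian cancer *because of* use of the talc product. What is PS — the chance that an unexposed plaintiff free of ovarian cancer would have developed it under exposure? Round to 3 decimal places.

p₁ = 0.534, p₀ = 0.116.
Under exogeneity and monotonicity, PS = (p₁ − p₀) / (1 − p₀).
PS = (0.534 − 0.116) / (1 − 0.116) = 0.418 / 0.884 ≈ 0.4729

PS ≈ 0.473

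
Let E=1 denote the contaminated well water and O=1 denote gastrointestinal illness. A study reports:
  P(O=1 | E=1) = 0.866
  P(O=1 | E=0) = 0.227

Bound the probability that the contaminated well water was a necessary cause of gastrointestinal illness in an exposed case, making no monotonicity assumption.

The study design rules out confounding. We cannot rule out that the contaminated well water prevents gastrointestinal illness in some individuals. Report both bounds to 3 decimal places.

Let p₁ = 0.866, p₀ = 0.227.
Under exogeneity alone the bounds on PN are max{0,(p₁−p₀)/p₁} ≤ PN ≤ min{1,(1−p₀)/p₁}.
  lower = (p₁ − p₀)/p₁ = 0.639 / 0.866 ≈ 0.7379
  upper = min{1, (1 − p₀)/p₁} = 0.773 / 0.866 ≈ 0.8926

0.738 ≤ PN ≤ 0.893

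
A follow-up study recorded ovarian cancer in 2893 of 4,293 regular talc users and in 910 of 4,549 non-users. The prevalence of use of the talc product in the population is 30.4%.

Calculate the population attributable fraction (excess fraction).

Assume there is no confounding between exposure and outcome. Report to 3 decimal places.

PAF ≈ 0.419

p₁ = P(outcome | exposed) = 2893/4293 = 0.67389
p₀ = P(outcome | unexposed) = 910/4549 = 0.20004
Overall risk P(Y=1) = π·p₁ + (1−π)·p₀ = 0.304×0.67389 + 0.696×0.20004 = 0.34409.
Under exogeneity, PAF = [P(Y=1) − p₀] / P(Y=1).
PAF = (0.34409 − 0.20004) / 0.34409 ≈ 0.4186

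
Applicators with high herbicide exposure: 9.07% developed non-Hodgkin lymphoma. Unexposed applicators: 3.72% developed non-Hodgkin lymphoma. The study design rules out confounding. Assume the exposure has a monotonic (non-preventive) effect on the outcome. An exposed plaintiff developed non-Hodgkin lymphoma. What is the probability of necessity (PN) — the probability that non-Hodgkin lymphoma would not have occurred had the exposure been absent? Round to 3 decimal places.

PN ≈ 0.590

p₁ = 0.0907, p₀ = 0.0372.
Under exogeneity and monotonicity, PN = (p₁ − p₀) / p₁.
PN = (0.0907 − 0.0372) / 0.0907 = 0.0535 / 0.0907 ≈ 0.5899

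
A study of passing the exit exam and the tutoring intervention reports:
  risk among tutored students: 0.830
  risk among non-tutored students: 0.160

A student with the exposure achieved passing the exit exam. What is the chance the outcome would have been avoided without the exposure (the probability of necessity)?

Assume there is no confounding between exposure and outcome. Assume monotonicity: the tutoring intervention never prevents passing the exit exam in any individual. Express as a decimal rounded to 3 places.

PN ≈ 0.807

Let p₁ = 0.83, p₀ = 0.16.
Under exogeneity and monotonicity, PN = (p₁ − p₀) / p₁.
PN = (0.83 − 0.16) / 0.83 = 0.67 / 0.83 ≈ 0.8072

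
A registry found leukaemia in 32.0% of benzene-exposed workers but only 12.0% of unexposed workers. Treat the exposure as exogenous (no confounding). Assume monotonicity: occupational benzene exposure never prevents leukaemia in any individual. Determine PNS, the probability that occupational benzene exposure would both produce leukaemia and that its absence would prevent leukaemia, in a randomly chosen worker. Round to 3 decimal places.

p₁ = 0.32, p₀ = 0.12.
Under exogeneity and monotonicity, PNS = p₁ − p₀.
PNS = 0.32 − 0.12 = 0.2

PNS ≈ 0.200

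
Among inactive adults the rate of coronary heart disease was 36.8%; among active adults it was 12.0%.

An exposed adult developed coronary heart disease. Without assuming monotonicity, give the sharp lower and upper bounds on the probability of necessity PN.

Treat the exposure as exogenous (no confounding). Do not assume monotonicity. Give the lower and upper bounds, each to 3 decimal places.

0.674 ≤ PN ≤ 1.000

p₁ = 0.368, p₀ = 0.12.
Under exogeneity alone the bounds on PN are max{0,(p₁−p₀)/p₁} ≤ PN ≤ min{1,(1−p₀)/p₁}.
  lower = (p₁ − p₀)/p₁ = 0.248 / 0.368 ≈ 0.6739
  upper = min{1, (1 − p₀)/p₁} = 0.88 / 0.368 ≈ 2.3913 → capped at 1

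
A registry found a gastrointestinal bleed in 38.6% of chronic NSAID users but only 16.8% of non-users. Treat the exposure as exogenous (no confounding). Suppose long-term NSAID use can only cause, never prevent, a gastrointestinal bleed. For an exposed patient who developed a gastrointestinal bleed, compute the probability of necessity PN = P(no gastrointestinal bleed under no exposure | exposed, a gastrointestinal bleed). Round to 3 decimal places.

PN ≈ 0.565

p₁ = 0.386, p₀ = 0.168.
Under exogeneity and monotonicity, PN = (p₁ − p₀) / p₁.
PN = (0.386 − 0.168) / 0.386 = 0.218 / 0.386 ≈ 0.5648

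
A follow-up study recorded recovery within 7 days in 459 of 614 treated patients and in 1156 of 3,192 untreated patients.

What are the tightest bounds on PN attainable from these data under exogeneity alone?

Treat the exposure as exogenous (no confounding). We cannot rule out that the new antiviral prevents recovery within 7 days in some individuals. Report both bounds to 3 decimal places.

p₁ = P(outcome | exposed) = 459/614 = 0.74756
p₀ = P(outcome | unexposed) = 1156/3192 = 0.36216
Under exogeneity alone the bounds on PN are max{0,(p₁−p₀)/p₁} ≤ PN ≤ min{1,(1−p₀)/p₁}.
  lower = (p₁ − p₀)/p₁ = 0.3854 / 0.74756 ≈ 0.5155
  upper = min{1, (1 − p₀)/p₁} = 0.63784 / 0.74756 ≈ 0.8532

0.516 ≤ PN ≤ 0.853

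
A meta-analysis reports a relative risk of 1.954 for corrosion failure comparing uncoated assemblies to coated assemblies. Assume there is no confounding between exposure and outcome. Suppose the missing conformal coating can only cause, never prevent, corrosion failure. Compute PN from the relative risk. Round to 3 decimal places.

PN ≈ 0.488

Under exogeneity and monotonicity, PN = (RR − 1) / RR = 1 − 1/RR.
PN = (1.954 − 1) / 1.954 = 0.954 / 1.954 ≈ 0.4882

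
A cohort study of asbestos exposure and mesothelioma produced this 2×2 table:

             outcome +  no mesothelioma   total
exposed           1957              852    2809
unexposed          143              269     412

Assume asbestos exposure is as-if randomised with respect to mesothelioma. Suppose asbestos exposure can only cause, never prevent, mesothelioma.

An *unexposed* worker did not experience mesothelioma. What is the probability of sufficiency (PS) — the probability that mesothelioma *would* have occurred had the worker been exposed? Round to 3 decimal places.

p₁ = P(outcome | exposed) = 1957/2809 = 0.69669
p₀ = P(outcome | unexposed) = 143/412 = 0.34709
Under exogeneity and monotonicity, PS = (p₁ − p₀)/(1 − p₀).
PS = (0.69669 − 0.34709) / 0.65291 ≈ 0.5354

PS ≈ 0.535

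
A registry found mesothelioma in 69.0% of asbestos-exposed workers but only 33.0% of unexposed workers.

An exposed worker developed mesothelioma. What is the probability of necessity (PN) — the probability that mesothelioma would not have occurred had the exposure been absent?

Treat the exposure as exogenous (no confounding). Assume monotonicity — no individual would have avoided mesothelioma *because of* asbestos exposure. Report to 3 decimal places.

p₁ = 0.69, p₀ = 0.33.
Under exogeneity and monotonicity, PN = (p₁ − p₀) / p₁.
PN = (0.69 − 0.33) / 0.69 = 0.36 / 0.69 ≈ 0.5217

PN ≈ 0.522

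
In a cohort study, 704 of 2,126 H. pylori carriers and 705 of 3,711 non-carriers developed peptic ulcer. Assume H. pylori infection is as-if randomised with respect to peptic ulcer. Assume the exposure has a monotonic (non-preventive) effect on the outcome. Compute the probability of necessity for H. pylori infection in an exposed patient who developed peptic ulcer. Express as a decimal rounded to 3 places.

p₁ = P(outcome | exposed) = 704/2126 = 0.33114
p₀ = P(outcome | unexposed) = 705/3711 = 0.18998
Under exogeneity and monotonicity, PN = (p₁ − p₀) / p₁.
PN = (0.33114 − 0.18998) / 0.33114 = 0.14116 / 0.33114 ≈ 0.4263

PN ≈ 0.426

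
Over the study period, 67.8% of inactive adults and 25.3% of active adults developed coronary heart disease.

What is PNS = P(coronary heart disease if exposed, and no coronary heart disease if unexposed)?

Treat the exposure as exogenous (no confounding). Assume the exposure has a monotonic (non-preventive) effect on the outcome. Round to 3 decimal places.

p₁ = 0.678, p₀ = 0.253.
Under exogeneity and monotonicity, PNS = p₁ − p₀.
PNS = 0.678 − 0.253 = 0.425

PNS ≈ 0.425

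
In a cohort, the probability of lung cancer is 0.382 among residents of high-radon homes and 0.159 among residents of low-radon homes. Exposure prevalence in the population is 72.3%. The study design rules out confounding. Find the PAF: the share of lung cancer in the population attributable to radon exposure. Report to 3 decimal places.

Let p₁ = 0.382, p₀ = 0.159.
Overall risk P(Y=1) = π·p₁ + (1−π)·p₀ = 0.723×0.382 + 0.277×0.159 = 0.32023.
Under exogeneity, PAF = [P(Y=1) − p₀] / P(Y=1).
PAF = (0.32023 − 0.159) / 0.32023 ≈ 0.5035

PAF ≈ 0.503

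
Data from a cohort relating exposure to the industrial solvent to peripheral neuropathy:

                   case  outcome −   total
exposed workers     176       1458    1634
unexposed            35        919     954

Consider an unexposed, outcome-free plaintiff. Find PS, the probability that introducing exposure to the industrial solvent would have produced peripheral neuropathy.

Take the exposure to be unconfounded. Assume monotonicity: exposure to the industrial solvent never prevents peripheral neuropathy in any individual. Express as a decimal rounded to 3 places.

PS ≈ 0.074

p₁ = P(outcome | exposed) = 176/1634 = 0.10771
p₀ = P(outcome | unexposed) = 35/954 = 0.036688
Under exogeneity and monotonicity, PS = (p₁ − p₀) / (1 − p₀).
PS = (0.10771 − 0.036688) / (1 − 0.036688) = 0.071024 / 0.96331 ≈ 0.0737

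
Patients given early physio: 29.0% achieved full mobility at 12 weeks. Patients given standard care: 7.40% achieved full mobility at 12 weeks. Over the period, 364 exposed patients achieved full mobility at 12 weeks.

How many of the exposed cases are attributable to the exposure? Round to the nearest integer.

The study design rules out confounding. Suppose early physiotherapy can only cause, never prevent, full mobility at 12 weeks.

about 271 cases

p₁ = 0.29, p₀ = 0.074.
PN = (p₁ − p₀)/p₁ = (0.29 − 0.074) / 0.29 ≈ 0.74483.
Attributable cases ≈ PN × (exposed cases) = 0.74483 × 364 ≈ 271.12.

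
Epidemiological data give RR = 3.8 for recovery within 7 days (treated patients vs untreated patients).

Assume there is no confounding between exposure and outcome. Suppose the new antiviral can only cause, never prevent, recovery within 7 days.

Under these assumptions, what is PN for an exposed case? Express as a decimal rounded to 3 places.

Under exogeneity and monotonicity, PN = (RR − 1) / RR = 1 − 1/RR.
PN = (3.8 − 1) / 3.8 = 2.8 / 3.8 ≈ 0.7368

PN ≈ 0.737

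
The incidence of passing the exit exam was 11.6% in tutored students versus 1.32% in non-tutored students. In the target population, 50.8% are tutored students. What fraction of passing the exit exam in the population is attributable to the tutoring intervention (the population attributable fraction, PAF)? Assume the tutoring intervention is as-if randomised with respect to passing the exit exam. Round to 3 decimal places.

PAF ≈ 0.798

p₁ = 0.116, p₀ = 0.0132.
Overall risk P(Y=1) = π·p₁ + (1−π)·p₀ = 0.508×0.116 + 0.492×0.0132 = 0.065422.
Under exogeneity, PAF = [P(Y=1) − p₀] / P(Y=1).
PAF = (0.065422 − 0.0132) / 0.065422 ≈ 0.7982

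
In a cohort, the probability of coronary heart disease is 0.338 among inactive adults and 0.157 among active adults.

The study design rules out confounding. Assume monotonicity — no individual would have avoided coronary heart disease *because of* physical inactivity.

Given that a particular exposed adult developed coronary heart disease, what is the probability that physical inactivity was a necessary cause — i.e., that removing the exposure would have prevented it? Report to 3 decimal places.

PN ≈ 0.536

Let p₁ = 0.338, p₀ = 0.157.
Under exogeneity and monotonicity, PN = (p₁ − p₀) / p₁.
PN = (0.338 − 0.157) / 0.338 = 0.181 / 0.338 ≈ 0.5355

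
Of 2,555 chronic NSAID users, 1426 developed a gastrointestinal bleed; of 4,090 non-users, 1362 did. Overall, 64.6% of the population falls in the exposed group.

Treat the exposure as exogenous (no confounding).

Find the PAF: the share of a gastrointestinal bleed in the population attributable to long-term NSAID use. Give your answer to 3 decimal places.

PAF ≈ 0.304

p₁ = P(outcome | exposed) = 1426/2555 = 0.55812
p₀ = P(outcome | unexposed) = 1362/4090 = 0.33301
Overall risk P(Y=1) = π·p₁ + (1−π)·p₀ = 0.646×0.55812 + 0.354×0.33301 = 0.47843.
Under exogeneity, PAF = [P(Y=1) − p₀] / P(Y=1).
PAF = (0.47843 − 0.33301) / 0.47843 ≈ 0.3040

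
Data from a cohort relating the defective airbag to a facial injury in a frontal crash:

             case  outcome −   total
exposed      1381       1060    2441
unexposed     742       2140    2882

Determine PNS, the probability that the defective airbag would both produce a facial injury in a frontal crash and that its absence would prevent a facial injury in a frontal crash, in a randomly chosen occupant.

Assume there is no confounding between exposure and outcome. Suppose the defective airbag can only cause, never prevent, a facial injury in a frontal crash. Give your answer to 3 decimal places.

PNS ≈ 0.308

p₁ = P(outcome | exposed) = 1381/2441 = 0.56575
p₀ = P(outcome | unexposed) = 742/2882 = 0.25746
Under exogeneity and monotonicity, PNS = p₁ − p₀.
PNS = 0.56575 − 0.25746 = 0.30829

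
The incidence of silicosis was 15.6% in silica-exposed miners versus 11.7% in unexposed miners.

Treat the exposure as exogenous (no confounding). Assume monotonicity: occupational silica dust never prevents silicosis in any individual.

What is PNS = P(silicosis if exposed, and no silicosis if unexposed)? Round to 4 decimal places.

p₁ = 0.156, p₀ = 0.117.
Under exogeneity and monotonicity, PNS = p₁ − p₀.
PNS = 0.156 − 0.117 = 0.039

PNS ≈ 0.0390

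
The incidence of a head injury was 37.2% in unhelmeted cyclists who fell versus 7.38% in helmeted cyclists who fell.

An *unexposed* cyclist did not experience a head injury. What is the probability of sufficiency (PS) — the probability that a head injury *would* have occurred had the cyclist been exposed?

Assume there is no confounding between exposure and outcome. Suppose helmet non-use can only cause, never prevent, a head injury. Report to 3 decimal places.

PS ≈ 0.322

p₁ = 0.372, p₀ = 0.0738.
Under exogeneity and monotonicity, PS = (p₁ − p₀) / (1 − p₀).
PS = (0.372 − 0.0738) / (1 − 0.0738) = 0.2982 / 0.9262 ≈ 0.3220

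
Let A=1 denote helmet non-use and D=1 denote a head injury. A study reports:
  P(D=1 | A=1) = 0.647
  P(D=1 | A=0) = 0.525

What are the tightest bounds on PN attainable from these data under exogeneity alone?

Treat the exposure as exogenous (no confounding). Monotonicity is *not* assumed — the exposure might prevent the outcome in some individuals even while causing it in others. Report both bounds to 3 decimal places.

0.189 ≤ PN ≤ 0.734

Let p₁ = 0.647, p₀ = 0.525.
Under exogeneity alone the bounds on PN are max{0,(p₁−p₀)/p₁} ≤ PN ≤ min{1,(1−p₀)/p₁}.
  lower = (p₁ − p₀)/p₁ = 0.122 / 0.647 ≈ 0.1886
  upper = min{1, (1 − p₀)/p₁} = 0.475 / 0.647 ≈ 0.7342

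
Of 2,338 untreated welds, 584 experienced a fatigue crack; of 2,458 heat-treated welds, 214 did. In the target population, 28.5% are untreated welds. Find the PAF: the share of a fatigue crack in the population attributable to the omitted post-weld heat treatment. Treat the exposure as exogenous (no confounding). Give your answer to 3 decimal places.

p₁ = P(outcome | exposed) = 584/2338 = 0.24979
p₀ = P(outcome | unexposed) = 214/2458 = 0.087063
Overall risk P(Y=1) = π·p₁ + (1−π)·p₀ = 0.285×0.24979 + 0.715×0.087063 = 0.13344.
Under exogeneity, PAF = [P(Y=1) − p₀] / P(Y=1).
PAF = (0.13344 − 0.087063) / 0.13344 ≈ 0.3475

PAF ≈ 0.348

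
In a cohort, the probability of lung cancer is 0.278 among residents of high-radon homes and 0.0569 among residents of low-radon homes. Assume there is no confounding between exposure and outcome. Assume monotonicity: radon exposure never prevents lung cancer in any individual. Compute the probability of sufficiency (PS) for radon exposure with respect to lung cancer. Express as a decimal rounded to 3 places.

Let p₁ = 0.278, p₀ = 0.0569.
Under exogeneity and monotonicity, PS = (p₁ − p₀) / (1 − p₀).
PS = (0.278 − 0.0569) / (1 − 0.0569) = 0.2211 / 0.9431 ≈ 0.2344

PS ≈ 0.234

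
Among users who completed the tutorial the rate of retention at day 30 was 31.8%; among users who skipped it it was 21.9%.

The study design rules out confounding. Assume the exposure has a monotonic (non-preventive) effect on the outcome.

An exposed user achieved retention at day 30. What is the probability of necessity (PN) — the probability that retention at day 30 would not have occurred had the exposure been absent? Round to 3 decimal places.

p₁ = 0.318, p₀ = 0.219.
Under exogeneity and monotonicity, PN = (p₁ − p₀) / p₁.
PN = (0.318 − 0.219) / 0.318 = 0.099 / 0.318 ≈ 0.3113

PN ≈ 0.311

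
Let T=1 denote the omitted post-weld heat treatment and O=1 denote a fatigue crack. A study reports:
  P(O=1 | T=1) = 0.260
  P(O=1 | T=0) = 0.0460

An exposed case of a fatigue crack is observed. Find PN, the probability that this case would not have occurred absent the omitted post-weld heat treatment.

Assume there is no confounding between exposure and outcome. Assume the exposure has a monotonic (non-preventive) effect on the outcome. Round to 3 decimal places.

PN ≈ 0.823

Let p₁ = 0.26, p₀ = 0.046.
Under exogeneity and monotonicity, PN = (p₁ − p₀) / p₁.
PN = (0.26 − 0.046) / 0.26 = 0.214 / 0.26 ≈ 0.8231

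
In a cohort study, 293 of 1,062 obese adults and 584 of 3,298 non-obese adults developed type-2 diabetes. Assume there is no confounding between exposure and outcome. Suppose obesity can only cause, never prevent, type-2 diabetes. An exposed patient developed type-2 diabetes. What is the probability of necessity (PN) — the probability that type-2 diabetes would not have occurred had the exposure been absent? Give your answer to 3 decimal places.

p₁ = P(outcome | exposed) = 293/1062 = 0.27589
p₀ = P(outcome | unexposed) = 584/3298 = 0.17708
Under exogeneity and monotonicity, PN = (p₁ − p₀) / p₁.
PN = (0.27589 − 0.17708) / 0.27589 = 0.098818 / 0.27589 ≈ 0.3582

PN ≈ 0.358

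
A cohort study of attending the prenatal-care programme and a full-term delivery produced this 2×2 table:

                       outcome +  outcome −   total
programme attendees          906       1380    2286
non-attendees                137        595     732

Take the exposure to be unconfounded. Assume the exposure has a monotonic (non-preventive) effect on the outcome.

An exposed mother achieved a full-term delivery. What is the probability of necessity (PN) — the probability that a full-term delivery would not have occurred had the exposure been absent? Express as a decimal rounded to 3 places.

PN ≈ 0.528

p₁ = P(outcome | exposed) = 906/2286 = 0.39633
p₀ = P(outcome | unexposed) = 137/732 = 0.18716
Under exogeneity and monotonicity, PN = (p₁ − p₀)/p₁.
PN = (0.39633 − 0.18716) / 0.39633 ≈ 0.5278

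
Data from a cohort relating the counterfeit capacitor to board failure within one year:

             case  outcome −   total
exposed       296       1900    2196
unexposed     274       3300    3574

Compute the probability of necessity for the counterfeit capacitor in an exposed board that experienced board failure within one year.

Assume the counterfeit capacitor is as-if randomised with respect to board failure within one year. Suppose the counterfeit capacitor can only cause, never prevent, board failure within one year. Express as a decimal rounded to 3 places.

PN ≈ 0.431

p₁ = P(outcome | exposed) = 296/2196 = 0.13479
p₀ = P(outcome | unexposed) = 274/3574 = 0.076665
Under exogeneity and monotonicity, PN = (p₁ − p₀) / p₁.
PN = (0.13479 − 0.076665) / 0.13479 = 0.058126 / 0.13479 ≈ 0.4312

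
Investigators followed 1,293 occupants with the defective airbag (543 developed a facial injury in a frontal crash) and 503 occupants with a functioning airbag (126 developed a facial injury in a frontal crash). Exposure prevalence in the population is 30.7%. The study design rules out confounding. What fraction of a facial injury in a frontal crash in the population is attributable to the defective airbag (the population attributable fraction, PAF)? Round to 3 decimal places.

PAF ≈ 0.172

p₁ = P(outcome | exposed) = 543/1293 = 0.41995
p₀ = P(outcome | unexposed) = 126/503 = 0.2505
Overall risk P(Y=1) = π·p₁ + (1−π)·p₀ = 0.307×0.41995 + 0.693×0.2505 = 0.30252.
Under exogeneity, PAF = [P(Y=1) − p₀] / P(Y=1).
PAF = (0.30252 − 0.2505) / 0.30252 ≈ 0.1720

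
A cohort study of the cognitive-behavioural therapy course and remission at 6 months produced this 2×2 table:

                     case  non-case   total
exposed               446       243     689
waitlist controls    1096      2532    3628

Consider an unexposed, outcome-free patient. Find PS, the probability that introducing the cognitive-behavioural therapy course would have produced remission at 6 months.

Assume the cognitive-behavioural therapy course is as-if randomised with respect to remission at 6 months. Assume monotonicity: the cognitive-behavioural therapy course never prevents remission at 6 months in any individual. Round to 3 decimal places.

p₁ = P(outcome | exposed) = 446/689 = 0.64731
p₀ = P(outcome | unexposed) = 1096/3628 = 0.30209
Under exogeneity and monotonicity, PS = (p₁ − p₀)/(1 − p₀).
PS = (0.64731 − 0.30209) / 0.69791 ≈ 0.4947

PS ≈ 0.495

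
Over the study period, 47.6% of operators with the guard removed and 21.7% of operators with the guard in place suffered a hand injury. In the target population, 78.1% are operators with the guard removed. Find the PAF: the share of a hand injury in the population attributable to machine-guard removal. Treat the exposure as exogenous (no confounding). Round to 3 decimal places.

p₁ = 0.476, p₀ = 0.217.
Overall risk P(Y=1) = π·p₁ + (1−π)·p₀ = 0.781×0.476 + 0.219×0.217 = 0.41928.
Under exogeneity, PAF = [P(Y=1) − p₀] / P(Y=1).
PAF = (0.41928 − 0.217) / 0.41928 ≈ 0.4824

PAF ≈ 0.482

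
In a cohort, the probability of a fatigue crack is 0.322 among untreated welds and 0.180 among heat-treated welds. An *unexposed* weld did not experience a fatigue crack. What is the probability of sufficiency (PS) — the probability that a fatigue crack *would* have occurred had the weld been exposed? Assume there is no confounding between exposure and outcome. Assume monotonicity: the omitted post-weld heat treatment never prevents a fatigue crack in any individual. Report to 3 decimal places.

PS ≈ 0.173

Let p₁ = 0.322, p₀ = 0.18.
Under exogeneity and monotonicity, PS = (p₁ − p₀) / (1 − p₀).
PS = (0.322 − 0.18) / (1 − 0.18) = 0.142 / 0.82 ≈ 0.1732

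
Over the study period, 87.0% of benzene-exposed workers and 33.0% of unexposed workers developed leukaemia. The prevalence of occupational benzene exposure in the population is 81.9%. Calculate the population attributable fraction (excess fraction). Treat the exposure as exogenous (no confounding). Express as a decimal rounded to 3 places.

PAF ≈ 0.573

p₁ = 0.87, p₀ = 0.33.
Overall risk P(Y=1) = π·p₁ + (1−π)·p₀ = 0.819×0.87 + 0.181×0.33 = 0.77226.
Under exogeneity, PAF = [P(Y=1) − p₀] / P(Y=1).
PAF = (0.77226 − 0.33) / 0.77226 ≈ 0.5727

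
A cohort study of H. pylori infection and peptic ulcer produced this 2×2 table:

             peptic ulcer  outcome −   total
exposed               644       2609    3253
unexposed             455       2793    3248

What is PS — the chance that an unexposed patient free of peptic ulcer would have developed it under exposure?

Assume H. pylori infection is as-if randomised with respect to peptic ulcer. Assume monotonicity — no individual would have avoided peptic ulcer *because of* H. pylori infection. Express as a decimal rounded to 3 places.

PS ≈ 0.067

p₁ = P(outcome | exposed) = 644/3253 = 0.19797
p₀ = P(outcome | unexposed) = 455/3248 = 0.14009
Under exogeneity and monotonicity, PS = (p₁ − p₀) / (1 − p₀).
PS = (0.19797 − 0.14009) / (1 − 0.14009) = 0.057885 / 0.85991 ≈ 0.0673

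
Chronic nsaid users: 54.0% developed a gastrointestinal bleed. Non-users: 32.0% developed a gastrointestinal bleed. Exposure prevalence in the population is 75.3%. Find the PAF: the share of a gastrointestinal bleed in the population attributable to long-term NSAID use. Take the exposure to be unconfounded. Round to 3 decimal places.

p₁ = 0.54, p₀ = 0.32.
Overall risk P(Y=1) = π·p₁ + (1−π)·p₀ = 0.753×0.54 + 0.247×0.32 = 0.48566.
Under exogeneity, PAF = [P(Y=1) − p₀] / P(Y=1).
PAF = (0.48566 − 0.32) / 0.48566 ≈ 0.3411

PAF ≈ 0.341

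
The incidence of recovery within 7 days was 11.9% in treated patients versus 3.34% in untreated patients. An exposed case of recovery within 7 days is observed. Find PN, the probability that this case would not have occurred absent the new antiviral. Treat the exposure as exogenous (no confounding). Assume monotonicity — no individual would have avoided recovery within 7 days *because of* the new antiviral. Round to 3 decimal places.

PN ≈ 0.719

p₁ = 0.119, p₀ = 0.0334.
Under exogeneity and monotonicity, PN = (p₁ − p₀) / p₁.
PN = (0.119 − 0.0334) / 0.119 = 0.0856 / 0.119 ≈ 0.7193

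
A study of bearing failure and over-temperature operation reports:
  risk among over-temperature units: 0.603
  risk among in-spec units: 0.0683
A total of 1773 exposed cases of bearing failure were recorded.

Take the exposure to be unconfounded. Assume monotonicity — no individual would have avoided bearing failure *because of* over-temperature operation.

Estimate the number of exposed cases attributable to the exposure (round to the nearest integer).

Let p₁ = 0.603, p₀ = 0.0683.
PN = (p₁ − p₀)/p₁ = (0.603 − 0.0683) / 0.603 ≈ 0.88673.
Attributable cases ≈ PN × (exposed cases) = 0.88673 × 1773 ≈ 1572.18.

about 1572 cases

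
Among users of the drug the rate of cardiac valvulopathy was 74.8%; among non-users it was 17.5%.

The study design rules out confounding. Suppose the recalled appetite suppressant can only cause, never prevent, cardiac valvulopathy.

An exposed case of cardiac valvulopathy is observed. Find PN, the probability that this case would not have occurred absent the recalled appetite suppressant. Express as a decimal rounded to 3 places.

PN ≈ 0.766

p₁ = 0.748, p₀ = 0.175.
Under exogeneity and monotonicity, PN = (p₁ − p₀) / p₁.
PN = (0.748 − 0.175) / 0.748 = 0.573 / 0.748 ≈ 0.7660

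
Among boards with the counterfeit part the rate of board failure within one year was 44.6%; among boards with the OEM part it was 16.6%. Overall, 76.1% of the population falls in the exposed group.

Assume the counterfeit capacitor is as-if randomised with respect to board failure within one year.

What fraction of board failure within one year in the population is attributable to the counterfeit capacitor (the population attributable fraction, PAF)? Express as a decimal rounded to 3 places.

PAF ≈ 0.562

p₁ = 0.446, p₀ = 0.166.
Overall risk P(Y=1) = π·p₁ + (1−π)·p₀ = 0.761×0.446 + 0.239×0.166 = 0.37908.
Under exogeneity, PAF = [P(Y=1) − p₀] / P(Y=1).
PAF = (0.37908 − 0.166) / 0.37908 ≈ 0.5621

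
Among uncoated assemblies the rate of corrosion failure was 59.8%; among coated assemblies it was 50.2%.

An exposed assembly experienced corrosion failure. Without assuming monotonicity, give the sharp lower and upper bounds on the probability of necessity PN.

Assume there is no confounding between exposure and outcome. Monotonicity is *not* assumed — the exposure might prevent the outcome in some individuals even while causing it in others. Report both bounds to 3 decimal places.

0.161 ≤ PN ≤ 0.833

p₁ = 0.598, p₀ = 0.502.
Under exogeneity alone the bounds on PN are max{0,(p₁−p₀)/p₁} ≤ PN ≤ min{1,(1−p₀)/p₁}.
  lower = (p₁ − p₀)/p₁ = 0.096 / 0.598 ≈ 0.1605
  upper = min{1, (1 − p₀)/p₁} = 0.498 / 0.598 ≈ 0.8328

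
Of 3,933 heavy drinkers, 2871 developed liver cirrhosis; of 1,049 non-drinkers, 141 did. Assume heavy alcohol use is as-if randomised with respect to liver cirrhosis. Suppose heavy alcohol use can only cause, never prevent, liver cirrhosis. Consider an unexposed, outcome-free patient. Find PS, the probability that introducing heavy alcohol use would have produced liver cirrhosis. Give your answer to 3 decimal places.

p₁ = P(outcome | exposed) = 2871/3933 = 0.72998
p₀ = P(outcome | unexposed) = 141/1049 = 0.13441
Under exogeneity and monotonicity, PS = (p₁ − p₀) / (1 − p₀).
PS = (0.72998 − 0.13441) / (1 − 0.13441) = 0.59556 / 0.86559 ≈ 0.6880

PS ≈ 0.688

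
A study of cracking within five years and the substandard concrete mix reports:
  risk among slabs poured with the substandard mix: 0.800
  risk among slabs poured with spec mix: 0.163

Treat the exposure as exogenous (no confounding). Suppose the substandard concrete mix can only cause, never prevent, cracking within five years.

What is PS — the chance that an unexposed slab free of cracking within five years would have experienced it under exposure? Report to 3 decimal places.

Let p₁ = 0.8, p₀ = 0.163.
Under exogeneity and monotonicity, PS = (p₁ − p₀) / (1 − p₀).
PS = (0.8 − 0.163) / (1 − 0.163) = 0.637 / 0.837 ≈ 0.7611

PS ≈ 0.761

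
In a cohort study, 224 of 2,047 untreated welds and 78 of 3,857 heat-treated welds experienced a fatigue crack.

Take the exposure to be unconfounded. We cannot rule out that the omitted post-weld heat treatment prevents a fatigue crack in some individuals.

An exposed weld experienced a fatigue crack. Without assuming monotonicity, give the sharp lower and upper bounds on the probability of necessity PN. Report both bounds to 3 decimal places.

0.815 ≤ PN ≤ 1.000

p₁ = P(outcome | exposed) = 224/2047 = 0.10943
p₀ = P(outcome | unexposed) = 78/3857 = 0.020223
Under exogeneity alone the bounds on PN are max{0,(p₁−p₀)/p₁} ≤ PN ≤ min{1,(1−p₀)/p₁}.
  lower = (p₁ − p₀)/p₁ = 0.089205 / 0.10943 ≈ 0.8152
  upper = min{1, (1 − p₀)/p₁} = 0.97978 / 0.10943 ≈ 8.9536 → capped at 1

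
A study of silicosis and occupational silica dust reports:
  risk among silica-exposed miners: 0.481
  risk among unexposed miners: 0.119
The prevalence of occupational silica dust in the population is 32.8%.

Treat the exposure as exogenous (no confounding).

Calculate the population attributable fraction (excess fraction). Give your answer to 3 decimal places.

Let p₁ = 0.481, p₀ = 0.119.
Overall risk P(Y=1) = π·p₁ + (1−π)·p₀ = 0.328×0.481 + 0.672×0.119 = 0.23774.
Under exogeneity, PAF = [P(Y=1) − p₀] / P(Y=1).
PAF = (0.23774 − 0.119) / 0.23774 ≈ 0.4994

PAF ≈ 0.499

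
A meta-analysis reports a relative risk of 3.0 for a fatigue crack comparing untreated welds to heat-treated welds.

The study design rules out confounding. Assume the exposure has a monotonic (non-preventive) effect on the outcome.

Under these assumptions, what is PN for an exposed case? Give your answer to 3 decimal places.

Under exogeneity and monotonicity, PN = (RR − 1) / RR = 1 − 1/RR.
PN = (3.0 − 1) / 3.0 = 2 / 3.0 ≈ 0.6667

PN ≈ 0.667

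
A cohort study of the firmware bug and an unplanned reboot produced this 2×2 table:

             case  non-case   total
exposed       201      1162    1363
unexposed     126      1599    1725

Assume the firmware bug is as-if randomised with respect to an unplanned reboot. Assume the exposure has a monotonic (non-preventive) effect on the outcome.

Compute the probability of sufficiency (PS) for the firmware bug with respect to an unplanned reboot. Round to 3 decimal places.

p₁ = P(outcome | exposed) = 201/1363 = 0.14747
p₀ = P(outcome | unexposed) = 126/1725 = 0.073043
Under exogeneity and monotonicity, PS = (p₁ − p₀)/(1 − p₀).
PS = (0.14747 − 0.073043) / 0.92696 ≈ 0.0803

PS ≈ 0.080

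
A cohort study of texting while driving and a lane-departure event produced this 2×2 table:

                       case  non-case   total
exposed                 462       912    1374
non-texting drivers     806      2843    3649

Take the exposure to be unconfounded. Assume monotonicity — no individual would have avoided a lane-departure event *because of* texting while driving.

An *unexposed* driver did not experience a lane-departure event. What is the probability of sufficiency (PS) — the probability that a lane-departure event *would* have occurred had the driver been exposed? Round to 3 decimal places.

p₁ = P(outcome | exposed) = 462/1374 = 0.33624
p₀ = P(outcome | unexposed) = 806/3649 = 0.22088
Under exogeneity and monotonicity, PS = (p₁ − p₀) / (1 − p₀).
PS = (0.33624 − 0.22088) / (1 − 0.22088) = 0.11536 / 0.77912 ≈ 0.1481

PS ≈ 0.148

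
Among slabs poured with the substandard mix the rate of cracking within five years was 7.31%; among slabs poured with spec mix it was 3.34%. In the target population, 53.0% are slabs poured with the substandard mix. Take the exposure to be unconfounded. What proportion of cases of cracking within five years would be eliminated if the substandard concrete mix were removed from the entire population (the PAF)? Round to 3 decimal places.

PAF ≈ 0.386

p₁ = 0.0731, p₀ = 0.0334.
Overall risk P(Y=1) = π·p₁ + (1−π)·p₀ = 0.53×0.0731 + 0.47×0.0334 = 0.054441.
Under exogeneity, PAF = [P(Y=1) − p₀] / P(Y=1).
PAF = (0.054441 − 0.0334) / 0.054441 ≈ 0.3865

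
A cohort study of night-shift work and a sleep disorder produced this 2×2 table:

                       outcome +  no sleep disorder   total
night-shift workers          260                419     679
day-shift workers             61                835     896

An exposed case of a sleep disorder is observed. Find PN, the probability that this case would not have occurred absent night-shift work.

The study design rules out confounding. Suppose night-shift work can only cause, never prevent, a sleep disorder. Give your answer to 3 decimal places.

PN ≈ 0.822

p₁ = P(outcome | exposed) = 260/679 = 0.38292
p₀ = P(outcome | unexposed) = 61/896 = 0.06808
Under exogeneity and monotonicity, PN = (p₁ − p₀) / p₁.
PN = (0.38292 − 0.06808) / 0.38292 = 0.31484 / 0.38292 ≈ 0.8222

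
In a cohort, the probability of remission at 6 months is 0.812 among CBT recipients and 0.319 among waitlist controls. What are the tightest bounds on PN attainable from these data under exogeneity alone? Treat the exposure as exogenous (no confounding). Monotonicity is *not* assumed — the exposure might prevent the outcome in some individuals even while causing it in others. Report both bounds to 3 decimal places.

Let p₁ = 0.812, p₀ = 0.319.
Under exogeneity alone the bounds on PN are max{0,(p₁−p₀)/p₁} ≤ PN ≤ min{1,(1−p₀)/p₁}.
  lower = (p₁ − p₀)/p₁ = 0.493 / 0.812 ≈ 0.6071
  upper = min{1, (1 − p₀)/p₁} = 0.681 / 0.812 ≈ 0.8387

0.607 ≤ PN ≤ 0.839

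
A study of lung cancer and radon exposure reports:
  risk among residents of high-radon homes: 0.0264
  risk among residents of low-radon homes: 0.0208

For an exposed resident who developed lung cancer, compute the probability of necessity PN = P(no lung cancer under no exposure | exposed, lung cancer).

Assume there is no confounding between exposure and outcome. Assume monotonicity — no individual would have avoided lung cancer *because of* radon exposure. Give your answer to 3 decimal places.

PN ≈ 0.212

Let p₁ = 0.0264, p₀ = 0.0208.
Under exogeneity and monotonicity, PN = (p₁ − p₀) / p₁.
PN = (0.0264 − 0.0208) / 0.0264 = 0.0056 / 0.0264 ≈ 0.2121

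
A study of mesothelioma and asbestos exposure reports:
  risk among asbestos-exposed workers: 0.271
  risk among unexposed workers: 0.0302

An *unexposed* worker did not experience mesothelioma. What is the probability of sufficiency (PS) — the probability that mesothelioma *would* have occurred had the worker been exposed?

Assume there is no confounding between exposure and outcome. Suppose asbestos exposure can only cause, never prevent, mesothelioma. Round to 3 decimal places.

Let p₁ = 0.271, p₀ = 0.0302.
Under exogeneity and monotonicity, PS = (p₁ − p₀) / (1 − p₀).
PS = (0.271 − 0.0302) / (1 − 0.0302) = 0.2408 / 0.9698 ≈ 0.2483

PS ≈ 0.248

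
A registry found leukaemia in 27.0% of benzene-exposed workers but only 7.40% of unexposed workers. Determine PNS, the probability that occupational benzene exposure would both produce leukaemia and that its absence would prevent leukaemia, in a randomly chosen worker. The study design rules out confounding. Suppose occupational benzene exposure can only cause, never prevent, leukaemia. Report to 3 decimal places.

PNS ≈ 0.196

p₁ = 0.27, p₀ = 0.074.
Under exogeneity and monotonicity, PNS = p₁ − p₀.
PNS = 0.27 − 0.074 = 0.196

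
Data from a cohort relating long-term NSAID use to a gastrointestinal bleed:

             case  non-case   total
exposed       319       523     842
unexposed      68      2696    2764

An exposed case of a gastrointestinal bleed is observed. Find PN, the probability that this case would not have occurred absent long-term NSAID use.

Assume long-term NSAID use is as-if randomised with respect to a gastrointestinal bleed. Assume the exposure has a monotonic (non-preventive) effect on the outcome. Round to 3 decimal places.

p₁ = P(outcome | exposed) = 319/842 = 0.37886
p₀ = P(outcome | unexposed) = 68/2764 = 0.024602
Under exogeneity and monotonicity, PN = (p₁ − p₀) / p₁.
PN = (0.37886 − 0.024602) / 0.37886 = 0.35426 / 0.37886 ≈ 0.9351

PN ≈ 0.935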